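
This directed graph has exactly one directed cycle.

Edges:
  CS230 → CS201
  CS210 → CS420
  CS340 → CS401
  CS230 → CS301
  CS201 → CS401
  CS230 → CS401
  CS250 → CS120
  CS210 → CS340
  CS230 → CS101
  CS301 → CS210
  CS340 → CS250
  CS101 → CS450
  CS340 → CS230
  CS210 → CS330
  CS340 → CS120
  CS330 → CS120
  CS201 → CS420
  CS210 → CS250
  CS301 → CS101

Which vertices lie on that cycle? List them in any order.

CS210, CS230, CS301, CS340

DFS with gray/black marking from CS230:
CS230 gray
  CS301 gray
    CS210 gray
      CS420 gray
      CS420 black
      CS340 gray
        CS250 gray
          CS120 gray
          CS120 black
        CS250 black
        CS340→CS120: CS120 black — skip
        CS401 gray
        CS401 black
        CS340→CS230: CS230 is gray → back edge
Back edge closes the cycle CS230 → CS301 → CS210 → CS340 → CS230; its vertices are {CS210, CS230, CS301, CS340}.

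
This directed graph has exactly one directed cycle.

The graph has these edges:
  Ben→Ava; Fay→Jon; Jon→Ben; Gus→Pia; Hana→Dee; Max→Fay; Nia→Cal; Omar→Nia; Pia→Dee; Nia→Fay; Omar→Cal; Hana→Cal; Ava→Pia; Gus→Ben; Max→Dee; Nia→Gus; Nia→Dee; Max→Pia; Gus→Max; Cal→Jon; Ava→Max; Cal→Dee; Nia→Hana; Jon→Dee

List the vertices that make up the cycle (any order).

Ava, Ben, Fay, Jon, Max

DFS with gray/black marking from Fay:
Fay gray
  Jon gray
    Dee gray
    Dee black
    Ben gray
      Ava gray
        Max gray
          Max→Dee: Dee black — skip
          Pia gray
            Pia→Dee: Dee black — skip
          Pia black
          Max→Fay: Fay is gray → back edge
Back edge closes the cycle Fay → Jon → Ben → Ava → Max → Fay; its vertices are {Ava, Ben, Fay, Jon, Max}.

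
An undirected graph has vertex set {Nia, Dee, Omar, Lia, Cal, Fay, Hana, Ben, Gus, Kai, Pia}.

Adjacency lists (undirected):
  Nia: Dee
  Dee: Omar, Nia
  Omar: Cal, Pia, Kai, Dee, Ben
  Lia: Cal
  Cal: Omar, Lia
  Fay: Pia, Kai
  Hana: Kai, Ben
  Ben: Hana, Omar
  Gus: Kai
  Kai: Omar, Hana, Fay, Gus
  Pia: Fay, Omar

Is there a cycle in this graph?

DFS, tracking each vertex's parent; an edge to a visited non-parent vertex closes a cycle.
Start from Nia:
visit Nia (parent –)
  visit Dee (parent Nia)
    visit Omar (parent Dee)
      visit Cal (parent Omar)
        Cal–Omar: parent, skip
        visit Lia (parent Cal)
          Lia–Cal: parent, skip
      visit Pia (parent Omar)
        visit Fay (parent Pia)
          Fay–Pia: parent, skip
          visit Kai (parent Fay)
            Kai–Omar: Omar visited and ≠ parent → cycle
Cycle: Omar – Pia – Fay – Kai – Omar.

Yes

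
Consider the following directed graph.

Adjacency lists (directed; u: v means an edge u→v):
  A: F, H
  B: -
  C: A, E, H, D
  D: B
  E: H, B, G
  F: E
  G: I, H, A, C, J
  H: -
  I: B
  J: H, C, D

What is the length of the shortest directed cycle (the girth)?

For each vertex v, BFS finds the shortest path from v back to v.
The shortest such closed walk is G → C → E → G, length 3.

3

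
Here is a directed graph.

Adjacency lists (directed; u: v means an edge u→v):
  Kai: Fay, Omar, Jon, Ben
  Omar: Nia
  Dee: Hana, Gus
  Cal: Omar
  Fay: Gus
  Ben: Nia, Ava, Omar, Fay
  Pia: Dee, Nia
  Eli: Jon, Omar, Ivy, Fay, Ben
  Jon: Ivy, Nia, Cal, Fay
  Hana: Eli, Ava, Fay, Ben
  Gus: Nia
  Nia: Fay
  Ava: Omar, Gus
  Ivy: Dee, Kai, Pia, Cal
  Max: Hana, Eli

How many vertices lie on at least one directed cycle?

10

A vertex is on a directed cycle iff it belongs to a strongly connected component of size ≥ 2 (or has a self-loop).
The vertices on cycles are {Dee, Eli, Fay, Gus, Ivy, Jon, Kai, Nia, Pia, Hana} — 10 in total.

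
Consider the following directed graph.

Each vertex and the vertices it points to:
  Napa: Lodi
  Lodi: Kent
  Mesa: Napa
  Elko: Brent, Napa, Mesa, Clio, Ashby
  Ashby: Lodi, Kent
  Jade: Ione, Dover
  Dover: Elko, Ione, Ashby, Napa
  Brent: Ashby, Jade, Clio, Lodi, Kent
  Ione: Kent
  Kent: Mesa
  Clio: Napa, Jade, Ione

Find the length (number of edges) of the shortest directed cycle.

4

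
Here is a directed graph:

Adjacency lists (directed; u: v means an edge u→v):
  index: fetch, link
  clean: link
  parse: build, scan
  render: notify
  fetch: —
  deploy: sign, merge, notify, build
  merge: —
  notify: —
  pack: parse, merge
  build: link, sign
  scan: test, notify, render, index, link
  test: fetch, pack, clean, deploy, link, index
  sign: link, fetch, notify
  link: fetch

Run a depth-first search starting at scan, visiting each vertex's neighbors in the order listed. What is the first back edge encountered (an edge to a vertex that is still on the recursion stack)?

DFS from scan (visiting each vertex's neighbors in the order listed); mark gray on enter, black on exit:
scan gray
  test gray
    fetch gray
    fetch black
    pack gray
      parse gray
        build gray
          link gray
            link→fetch: fetch black — skip
          link black
          sign gray
            sign→link: link black — skip
            sign→fetch: fetch black — skip
            notify gray
            notify black
          sign black
        build black
        parse→scan: scan is gray → back edge
First back edge: parse → scan.

parse->scan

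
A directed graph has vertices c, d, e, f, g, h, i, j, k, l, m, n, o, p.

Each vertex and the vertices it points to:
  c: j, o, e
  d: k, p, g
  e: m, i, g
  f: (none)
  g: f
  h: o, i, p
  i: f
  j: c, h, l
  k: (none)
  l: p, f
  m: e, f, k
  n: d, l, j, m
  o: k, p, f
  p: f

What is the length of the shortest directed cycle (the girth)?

2

For each vertex v, BFS finds the shortest path from v back to v.
The shortest such closed walk is m → e → m, length 2.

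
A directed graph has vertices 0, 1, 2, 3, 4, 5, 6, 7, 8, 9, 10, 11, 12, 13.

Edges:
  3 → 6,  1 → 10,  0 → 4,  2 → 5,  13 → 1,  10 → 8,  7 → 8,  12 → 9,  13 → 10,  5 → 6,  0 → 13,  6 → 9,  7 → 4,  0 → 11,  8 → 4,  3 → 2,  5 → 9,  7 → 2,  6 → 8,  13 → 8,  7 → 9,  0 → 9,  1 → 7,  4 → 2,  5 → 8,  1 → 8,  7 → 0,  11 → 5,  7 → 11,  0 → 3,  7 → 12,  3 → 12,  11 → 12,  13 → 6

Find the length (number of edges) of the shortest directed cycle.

4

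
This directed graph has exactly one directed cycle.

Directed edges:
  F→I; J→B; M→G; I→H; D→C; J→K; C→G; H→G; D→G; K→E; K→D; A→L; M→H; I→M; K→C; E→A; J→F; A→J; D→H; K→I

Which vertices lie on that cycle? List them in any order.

DFS with gray/black marking from J:
J gray
  K gray
    I gray
      M gray
        G gray
        G black
        H gray
          H→G: G black — skip
        H black
      M black
      I→H: H black — skip
    I black
    C gray
      C→G: G black — skip
    C black
    E gray
      A gray
        L gray
        L black
        A→J: J is gray → back edge
Back edge closes the cycle J → K → E → A → J; its vertices are {A, E, J, K}.

A, E, J, K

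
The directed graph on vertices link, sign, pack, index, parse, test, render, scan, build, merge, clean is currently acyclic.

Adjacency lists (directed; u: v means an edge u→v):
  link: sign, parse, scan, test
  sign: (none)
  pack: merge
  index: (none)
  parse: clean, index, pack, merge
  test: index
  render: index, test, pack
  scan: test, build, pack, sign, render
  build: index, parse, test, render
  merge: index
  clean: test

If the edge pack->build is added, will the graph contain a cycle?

Adding pack→build creates a cycle iff build can already reach pack.
Path from build: build → parse → pack.
So build → … → pack → build is a cycle.

Yes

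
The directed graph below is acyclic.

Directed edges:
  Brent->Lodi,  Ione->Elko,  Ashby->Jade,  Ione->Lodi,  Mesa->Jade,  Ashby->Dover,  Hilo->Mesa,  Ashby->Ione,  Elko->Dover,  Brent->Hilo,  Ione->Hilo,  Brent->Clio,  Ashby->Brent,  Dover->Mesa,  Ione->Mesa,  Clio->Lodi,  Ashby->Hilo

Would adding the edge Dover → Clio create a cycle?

Adding Dover→Clio creates a cycle iff Clio can already reach Dover.
Explore from Clio: no path reaches Dover. The graph stays acyclic.

No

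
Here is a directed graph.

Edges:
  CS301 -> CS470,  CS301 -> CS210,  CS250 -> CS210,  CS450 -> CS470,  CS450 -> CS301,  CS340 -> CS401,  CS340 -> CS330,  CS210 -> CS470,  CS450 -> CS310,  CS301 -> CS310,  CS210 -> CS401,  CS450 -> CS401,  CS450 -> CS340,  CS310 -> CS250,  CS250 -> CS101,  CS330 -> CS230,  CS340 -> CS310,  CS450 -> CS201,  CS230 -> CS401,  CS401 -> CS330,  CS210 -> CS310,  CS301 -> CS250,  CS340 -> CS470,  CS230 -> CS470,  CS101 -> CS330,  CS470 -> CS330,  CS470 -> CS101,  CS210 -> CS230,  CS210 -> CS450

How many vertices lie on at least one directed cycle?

11

A vertex is on a directed cycle iff it belongs to a strongly connected component of size ≥ 2 (or has a self-loop).
The vertices on cycles are {CS101, CS210, CS230, CS250, CS301, CS310, CS330, CS340, CS401, CS450, CS470} — 11 in total.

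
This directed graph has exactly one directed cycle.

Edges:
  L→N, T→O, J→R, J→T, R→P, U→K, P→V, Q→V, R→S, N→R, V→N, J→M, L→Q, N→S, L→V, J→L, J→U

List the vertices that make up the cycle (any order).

N, P, R, V

DFS with gray/black marking from R:
R gray
  P gray
    V gray
      N gray
        N→R: R is gray → back edge
Back edge closes the cycle R → P → V → N → R; its vertices are {N, P, R, V}.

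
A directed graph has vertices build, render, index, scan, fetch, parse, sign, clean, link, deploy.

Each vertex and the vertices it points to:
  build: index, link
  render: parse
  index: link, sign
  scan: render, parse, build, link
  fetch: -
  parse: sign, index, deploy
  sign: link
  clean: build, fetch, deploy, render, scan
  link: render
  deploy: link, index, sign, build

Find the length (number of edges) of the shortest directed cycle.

4

For each vertex v, BFS finds the shortest path from v back to v.
The shortest such closed walk is deploy → link → render → parse → deploy, length 4.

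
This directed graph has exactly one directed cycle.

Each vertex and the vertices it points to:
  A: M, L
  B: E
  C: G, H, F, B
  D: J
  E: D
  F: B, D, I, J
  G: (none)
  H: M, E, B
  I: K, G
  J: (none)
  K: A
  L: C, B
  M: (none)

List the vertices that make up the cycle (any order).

A, C, F, I, K, L

DFS with gray/black marking from L:
L gray
  C gray
    G gray
    G black
    H gray
      M gray
      M black
      E gray
        D gray
          J gray
          J black
        D black
      E black
      B gray
        B→E: E black — skip
      B black
    H black
    F gray
      F→B: B black — skip
      F→D: D black — skip
      I gray
        K gray
          A gray
            A→M: M black — skip
            A→L: L is gray → back edge
Back edge closes the cycle L → C → F → I → K → A → L; its vertices are {A, C, F, I, K, L}.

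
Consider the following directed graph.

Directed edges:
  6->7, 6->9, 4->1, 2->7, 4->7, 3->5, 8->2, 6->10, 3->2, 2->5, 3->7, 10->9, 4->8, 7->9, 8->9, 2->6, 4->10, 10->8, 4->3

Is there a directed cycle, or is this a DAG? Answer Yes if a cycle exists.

Yes

DFS with white/gray/black marking, starting from 3:
3 gray
  2 gray
    7 gray
      9 gray
      9 black
    7 black
    5 gray
    5 black
    6 gray
      10 gray
        8 gray
          8→2: 2 is gray → back edge
Back edge found, so a cycle exists: 2 → 6 → 10 → 8 → 2.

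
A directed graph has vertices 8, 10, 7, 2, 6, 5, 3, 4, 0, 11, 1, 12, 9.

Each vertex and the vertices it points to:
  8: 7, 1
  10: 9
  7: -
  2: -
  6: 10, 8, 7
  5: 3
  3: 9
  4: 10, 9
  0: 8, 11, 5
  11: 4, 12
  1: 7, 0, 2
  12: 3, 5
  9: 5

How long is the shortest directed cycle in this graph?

For each vertex v, BFS finds the shortest path from v back to v.
The shortest such closed walk is 8 → 1 → 0 → 8, length 3.

3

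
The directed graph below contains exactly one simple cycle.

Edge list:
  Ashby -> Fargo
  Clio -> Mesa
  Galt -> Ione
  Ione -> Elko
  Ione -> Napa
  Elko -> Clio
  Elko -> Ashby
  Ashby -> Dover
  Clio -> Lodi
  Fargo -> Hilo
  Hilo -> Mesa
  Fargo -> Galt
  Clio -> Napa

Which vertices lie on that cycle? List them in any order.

DFS with gray/black marking from Elko:
Elko gray
  Ashby gray
    Dover gray
    Dover black
    Fargo gray
      Galt gray
        Ione gray
          Napa gray
          Napa black
          Ione→Elko: Elko is gray → back edge
Back edge closes the cycle Elko → Ashby → Fargo → Galt → Ione → Elko; its vertices are {Elko, Galt, Ione, Ashby, Fargo}.

Elko, Galt, Ione, Ashby, Fargo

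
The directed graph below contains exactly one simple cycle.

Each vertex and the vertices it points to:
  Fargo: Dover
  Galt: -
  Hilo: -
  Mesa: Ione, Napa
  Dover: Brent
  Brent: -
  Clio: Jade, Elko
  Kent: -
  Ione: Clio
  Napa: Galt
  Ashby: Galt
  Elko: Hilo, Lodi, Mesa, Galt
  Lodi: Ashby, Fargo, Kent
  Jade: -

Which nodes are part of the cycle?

DFS with gray/black marking from Elko:
Elko gray
  Hilo gray
  Hilo black
  Lodi gray
    Ashby gray
      Galt gray
      Galt black
    Ashby black
    Fargo gray
      Dover gray
        Brent gray
        Brent black
      Dover black
    Fargo black
    Kent gray
    Kent black
  Lodi black
  Mesa gray
    Ione gray
      Clio gray
        Jade gray
        Jade black
        Clio→Elko: Elko is gray → back edge
Back edge closes the cycle Elko → Mesa → Ione → Clio → Elko; its vertices are {Clio, Elko, Ione, Mesa}.

Clio, Elko, Ione, Mesa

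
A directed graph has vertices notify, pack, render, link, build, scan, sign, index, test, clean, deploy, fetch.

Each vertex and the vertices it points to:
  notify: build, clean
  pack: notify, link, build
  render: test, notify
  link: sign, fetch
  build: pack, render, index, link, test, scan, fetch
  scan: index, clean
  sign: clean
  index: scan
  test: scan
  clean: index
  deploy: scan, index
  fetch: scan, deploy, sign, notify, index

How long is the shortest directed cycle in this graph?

2

For each vertex v, BFS finds the shortest path from v back to v.
The shortest such closed walk is pack → build → pack, length 2.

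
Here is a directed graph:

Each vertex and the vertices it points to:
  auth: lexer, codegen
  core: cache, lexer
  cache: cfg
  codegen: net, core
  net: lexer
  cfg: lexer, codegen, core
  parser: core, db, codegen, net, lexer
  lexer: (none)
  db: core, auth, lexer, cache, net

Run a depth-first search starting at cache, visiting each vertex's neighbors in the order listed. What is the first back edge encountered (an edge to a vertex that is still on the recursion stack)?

core->cache

DFS from cache (visiting each vertex's neighbors in the order listed); mark gray on enter, black on exit:
cache gray
  cfg gray
    lexer gray
    lexer black
    codegen gray
      net gray
        net→lexer: lexer black — skip
      net black
      core gray
        core→cache: cache is gray → back edge
First back edge: core → cache.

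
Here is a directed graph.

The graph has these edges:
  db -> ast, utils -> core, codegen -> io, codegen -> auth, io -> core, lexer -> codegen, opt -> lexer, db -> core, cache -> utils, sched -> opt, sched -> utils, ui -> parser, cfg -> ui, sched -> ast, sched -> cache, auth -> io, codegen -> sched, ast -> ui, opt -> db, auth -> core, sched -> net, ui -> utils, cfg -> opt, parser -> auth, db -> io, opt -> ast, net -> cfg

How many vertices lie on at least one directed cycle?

6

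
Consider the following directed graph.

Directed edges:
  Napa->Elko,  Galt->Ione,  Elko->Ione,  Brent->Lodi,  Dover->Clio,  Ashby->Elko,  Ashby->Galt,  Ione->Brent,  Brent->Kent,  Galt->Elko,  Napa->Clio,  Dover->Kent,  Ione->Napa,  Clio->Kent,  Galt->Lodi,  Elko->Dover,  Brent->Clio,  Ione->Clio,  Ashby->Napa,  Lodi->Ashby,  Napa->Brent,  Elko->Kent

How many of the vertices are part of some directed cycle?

A vertex is on a directed cycle iff it belongs to a strongly connected component of size ≥ 2 (or has a self-loop).
The vertices on cycles are {Elko, Galt, Ione, Lodi, Napa, Ashby, Brent} — 7 in total.

7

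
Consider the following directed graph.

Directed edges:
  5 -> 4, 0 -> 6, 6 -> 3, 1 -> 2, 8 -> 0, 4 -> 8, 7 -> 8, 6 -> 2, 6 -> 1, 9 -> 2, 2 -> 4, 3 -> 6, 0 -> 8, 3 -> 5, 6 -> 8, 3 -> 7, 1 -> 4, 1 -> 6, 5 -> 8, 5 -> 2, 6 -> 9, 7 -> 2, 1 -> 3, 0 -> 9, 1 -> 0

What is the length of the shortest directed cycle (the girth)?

2

For each vertex v, BFS finds the shortest path from v back to v.
The shortest such closed walk is 1 → 6 → 1, length 2.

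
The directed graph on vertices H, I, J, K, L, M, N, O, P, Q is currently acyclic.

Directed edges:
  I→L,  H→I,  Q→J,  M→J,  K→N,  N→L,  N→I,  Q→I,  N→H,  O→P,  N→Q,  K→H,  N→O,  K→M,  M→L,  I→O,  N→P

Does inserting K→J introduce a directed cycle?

No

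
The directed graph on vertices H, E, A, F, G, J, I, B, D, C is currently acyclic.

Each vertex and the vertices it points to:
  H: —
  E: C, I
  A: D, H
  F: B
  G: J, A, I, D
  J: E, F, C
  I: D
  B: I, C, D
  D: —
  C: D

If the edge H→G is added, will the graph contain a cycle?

Yes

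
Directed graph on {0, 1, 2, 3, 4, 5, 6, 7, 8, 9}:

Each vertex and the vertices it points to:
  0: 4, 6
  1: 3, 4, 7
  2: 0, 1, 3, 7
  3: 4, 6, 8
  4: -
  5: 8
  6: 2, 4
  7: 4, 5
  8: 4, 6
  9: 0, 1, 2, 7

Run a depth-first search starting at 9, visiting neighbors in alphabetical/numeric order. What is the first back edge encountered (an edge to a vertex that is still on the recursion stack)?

2->0

DFS from 9 (visiting neighbors in alphabetical/numeric order); mark gray on enter, black on exit:
9 gray
  0 gray
    4 gray
    4 black
    6 gray
      2 gray
        2→0: 0 is gray → back edge
First back edge: 2 → 0.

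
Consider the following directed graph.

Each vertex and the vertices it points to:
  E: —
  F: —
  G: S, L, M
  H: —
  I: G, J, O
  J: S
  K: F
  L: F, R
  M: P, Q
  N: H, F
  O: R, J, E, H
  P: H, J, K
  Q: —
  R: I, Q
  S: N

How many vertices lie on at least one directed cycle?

A vertex is on a directed cycle iff it belongs to a strongly connected component of size ≥ 2 (or has a self-loop).
The vertices on cycles are {G, I, L, O, R} — 5 in total.

5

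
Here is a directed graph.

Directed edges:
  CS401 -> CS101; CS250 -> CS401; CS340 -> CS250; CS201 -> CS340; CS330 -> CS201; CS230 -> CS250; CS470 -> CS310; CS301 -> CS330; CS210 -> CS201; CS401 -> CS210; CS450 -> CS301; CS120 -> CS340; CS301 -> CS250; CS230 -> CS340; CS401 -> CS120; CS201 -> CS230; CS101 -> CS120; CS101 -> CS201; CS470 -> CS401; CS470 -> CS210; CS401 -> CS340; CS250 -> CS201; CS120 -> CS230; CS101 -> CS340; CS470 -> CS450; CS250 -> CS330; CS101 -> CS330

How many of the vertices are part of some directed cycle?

A vertex is on a directed cycle iff it belongs to a strongly connected component of size ≥ 2 (or has a self-loop).
The vertices on cycles are {CS101, CS120, CS201, CS210, CS230, CS250, CS330, CS340, CS401} — 9 in total.

9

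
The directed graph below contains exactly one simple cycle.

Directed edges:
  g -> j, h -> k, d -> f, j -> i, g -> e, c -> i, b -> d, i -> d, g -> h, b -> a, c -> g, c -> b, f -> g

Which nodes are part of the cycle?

DFS with gray/black marking from g:
g gray
  e gray
  e black
  j gray
    i gray
      d gray
        f gray
          f→g: g is gray → back edge
Back edge closes the cycle g → j → i → d → f → g; its vertices are {d, f, g, i, j}.

d, f, g, i, j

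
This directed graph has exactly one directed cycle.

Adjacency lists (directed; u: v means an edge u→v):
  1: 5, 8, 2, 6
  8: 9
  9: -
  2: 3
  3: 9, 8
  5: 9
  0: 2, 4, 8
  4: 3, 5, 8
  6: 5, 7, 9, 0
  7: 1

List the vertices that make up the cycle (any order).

1, 6, 7

DFS with gray/black marking from 6:
6 gray
  5 gray
    9 gray
    9 black
  5 black
  7 gray
    1 gray
      1→5: 5 black — skip
      8 gray
        8→9: 9 black — skip
      8 black
      2 gray
        3 gray
          3→9: 9 black — skip
          3→8: 8 black — skip
        3 black
      2 black
      1→6: 6 is gray → back edge
Back edge closes the cycle 6 → 7 → 1 → 6; its vertices are {1, 6, 7}.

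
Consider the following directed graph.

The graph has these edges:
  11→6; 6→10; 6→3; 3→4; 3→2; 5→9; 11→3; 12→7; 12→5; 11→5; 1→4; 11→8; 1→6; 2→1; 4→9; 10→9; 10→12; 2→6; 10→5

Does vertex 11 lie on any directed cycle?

11 lies on a cycle iff there is a path from 11 back to itself.
Exploring from 11, it never reaches itself; equivalently, its strongly connected component is a singleton.

No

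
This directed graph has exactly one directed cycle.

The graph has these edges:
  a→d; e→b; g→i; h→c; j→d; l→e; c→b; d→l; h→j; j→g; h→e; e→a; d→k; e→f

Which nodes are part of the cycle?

a, d, e, l

DFS with gray/black marking from e:
e gray
  f gray
  f black
  a gray
    d gray
      k gray
      k black
      l gray
        l→e: e is gray → back edge
Back edge closes the cycle e → a → d → l → e; its vertices are {a, d, e, l}.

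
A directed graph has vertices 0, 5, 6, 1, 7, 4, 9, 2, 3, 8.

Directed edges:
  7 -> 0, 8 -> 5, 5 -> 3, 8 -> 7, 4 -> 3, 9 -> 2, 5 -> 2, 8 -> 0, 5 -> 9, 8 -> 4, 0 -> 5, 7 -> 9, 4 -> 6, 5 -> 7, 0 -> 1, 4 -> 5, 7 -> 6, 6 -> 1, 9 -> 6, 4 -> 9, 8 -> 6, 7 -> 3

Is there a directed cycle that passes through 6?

6 lies on a cycle iff there is a path from 6 back to itself.
Exploring from 6, it never reaches itself; equivalently, its strongly connected component is a singleton.

No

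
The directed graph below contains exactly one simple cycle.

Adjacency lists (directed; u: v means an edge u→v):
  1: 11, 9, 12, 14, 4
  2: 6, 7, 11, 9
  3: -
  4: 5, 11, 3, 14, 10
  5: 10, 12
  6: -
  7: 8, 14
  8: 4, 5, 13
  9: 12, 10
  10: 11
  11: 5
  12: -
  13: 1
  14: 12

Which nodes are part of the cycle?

DFS with gray/black marking from 11:
11 gray
  5 gray
    10 gray
      10→11: 11 is gray → back edge
Back edge closes the cycle 11 → 5 → 10 → 11; its vertices are {5, 10, 11}.

5, 10, 11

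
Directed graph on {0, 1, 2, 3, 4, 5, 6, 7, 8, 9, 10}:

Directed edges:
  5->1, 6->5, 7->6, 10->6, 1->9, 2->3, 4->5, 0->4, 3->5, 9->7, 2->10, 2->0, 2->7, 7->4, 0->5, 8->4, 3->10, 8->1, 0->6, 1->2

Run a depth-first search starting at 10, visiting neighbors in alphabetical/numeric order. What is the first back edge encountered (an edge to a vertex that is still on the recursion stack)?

4->5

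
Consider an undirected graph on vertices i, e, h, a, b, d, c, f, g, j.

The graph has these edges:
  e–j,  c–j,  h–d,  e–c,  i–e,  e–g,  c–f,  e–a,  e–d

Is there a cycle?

Yes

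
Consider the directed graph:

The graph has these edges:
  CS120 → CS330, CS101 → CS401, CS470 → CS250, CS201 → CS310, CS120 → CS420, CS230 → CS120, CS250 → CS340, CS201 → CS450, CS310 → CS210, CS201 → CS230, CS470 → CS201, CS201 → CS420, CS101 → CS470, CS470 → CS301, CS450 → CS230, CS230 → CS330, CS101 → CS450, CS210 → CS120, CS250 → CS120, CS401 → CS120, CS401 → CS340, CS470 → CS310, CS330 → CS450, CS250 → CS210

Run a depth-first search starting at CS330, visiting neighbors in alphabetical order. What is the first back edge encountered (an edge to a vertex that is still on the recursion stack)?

DFS from CS330 (visiting neighbors in alphabetical order); mark gray on enter, black on exit:
CS330 gray
  CS450 gray
    CS230 gray
      CS120 gray
        CS120→CS330: CS330 is gray → back edge
First back edge: CS120 → CS330.

CS120->CS330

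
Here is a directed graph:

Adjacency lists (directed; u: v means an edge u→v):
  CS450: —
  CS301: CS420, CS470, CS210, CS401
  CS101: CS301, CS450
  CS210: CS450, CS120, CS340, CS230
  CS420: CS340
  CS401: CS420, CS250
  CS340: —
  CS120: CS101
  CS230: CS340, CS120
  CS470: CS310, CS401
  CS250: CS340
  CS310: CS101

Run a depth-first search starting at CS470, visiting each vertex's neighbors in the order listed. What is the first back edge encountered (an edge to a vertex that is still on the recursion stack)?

CS301->CS470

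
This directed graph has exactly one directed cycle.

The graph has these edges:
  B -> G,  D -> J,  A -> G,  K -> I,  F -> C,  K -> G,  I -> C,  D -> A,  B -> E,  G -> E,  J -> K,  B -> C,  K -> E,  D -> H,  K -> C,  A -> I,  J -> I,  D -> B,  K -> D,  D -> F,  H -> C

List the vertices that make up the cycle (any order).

D, J, K

DFS with gray/black marking from K:
K gray
  G gray
    E gray
    E black
  G black
  C gray
  C black
  D gray
    H gray
      H→C: C black — skip
    H black
    B gray
      B→E: E black — skip
      B→C: C black — skip
      B→G: G black — skip
    B black
    J gray
      I gray
        I→C: C black — skip
      I black
      J→K: K is gray → back edge
Back edge closes the cycle K → D → J → K; its vertices are {D, J, K}.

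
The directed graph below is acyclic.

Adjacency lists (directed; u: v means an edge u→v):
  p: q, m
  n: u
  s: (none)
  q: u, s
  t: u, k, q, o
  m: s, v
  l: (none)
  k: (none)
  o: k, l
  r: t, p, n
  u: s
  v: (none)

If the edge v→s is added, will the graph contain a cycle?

No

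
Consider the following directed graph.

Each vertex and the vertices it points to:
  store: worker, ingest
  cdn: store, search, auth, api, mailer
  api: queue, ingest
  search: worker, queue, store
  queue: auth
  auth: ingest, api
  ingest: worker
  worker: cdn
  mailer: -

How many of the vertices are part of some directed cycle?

8

A vertex is on a directed cycle iff it belongs to a strongly connected component of size ≥ 2 (or has a self-loop).
The vertices on cycles are {api, cdn, auth, queue, store, ingest, search, worker} — 8 in total.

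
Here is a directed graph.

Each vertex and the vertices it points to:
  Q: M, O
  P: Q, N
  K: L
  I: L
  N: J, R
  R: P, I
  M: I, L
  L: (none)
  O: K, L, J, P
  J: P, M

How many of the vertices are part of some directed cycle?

A vertex is on a directed cycle iff it belongs to a strongly connected component of size ≥ 2 (or has a self-loop).
The vertices on cycles are {J, N, O, P, Q, R} — 6 in total.

6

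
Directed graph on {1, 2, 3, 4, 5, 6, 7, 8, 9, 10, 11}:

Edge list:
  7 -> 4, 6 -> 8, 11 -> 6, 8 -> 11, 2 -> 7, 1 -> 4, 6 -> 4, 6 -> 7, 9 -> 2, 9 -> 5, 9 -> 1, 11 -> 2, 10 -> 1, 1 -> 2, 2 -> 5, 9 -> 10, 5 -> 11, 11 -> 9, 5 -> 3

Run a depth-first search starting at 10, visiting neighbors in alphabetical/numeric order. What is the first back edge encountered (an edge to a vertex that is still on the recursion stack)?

11->2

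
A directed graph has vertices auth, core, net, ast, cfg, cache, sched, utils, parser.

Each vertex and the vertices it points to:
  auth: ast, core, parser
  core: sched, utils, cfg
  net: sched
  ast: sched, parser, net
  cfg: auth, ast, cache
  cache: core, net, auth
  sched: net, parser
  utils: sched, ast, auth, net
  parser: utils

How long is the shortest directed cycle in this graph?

2

For each vertex v, BFS finds the shortest path from v back to v.
The shortest such closed walk is net → sched → net, length 2.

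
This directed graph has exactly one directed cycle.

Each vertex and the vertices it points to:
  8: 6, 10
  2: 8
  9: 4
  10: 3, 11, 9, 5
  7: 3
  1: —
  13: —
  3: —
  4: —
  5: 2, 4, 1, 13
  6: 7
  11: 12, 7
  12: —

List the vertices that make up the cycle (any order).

2, 5, 8, 10

DFS with gray/black marking from 8:
8 gray
  6 gray
    7 gray
      3 gray
      3 black
    7 black
  6 black
  10 gray
    10→3: 3 black — skip
    11 gray
      12 gray
      12 black
      11→7: 7 black — skip
    11 black
    9 gray
      4 gray
      4 black
    9 black
    5 gray
      2 gray
        2→8: 8 is gray → back edge
Back edge closes the cycle 8 → 10 → 5 → 2 → 8; its vertices are {2, 5, 8, 10}.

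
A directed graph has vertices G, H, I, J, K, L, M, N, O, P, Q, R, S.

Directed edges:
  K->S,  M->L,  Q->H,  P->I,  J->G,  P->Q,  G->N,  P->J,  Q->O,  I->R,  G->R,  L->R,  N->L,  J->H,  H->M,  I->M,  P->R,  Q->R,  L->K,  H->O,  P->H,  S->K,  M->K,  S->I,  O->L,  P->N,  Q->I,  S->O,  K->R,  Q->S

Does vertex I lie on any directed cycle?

I is on a cycle iff I can reach itself via ≥1 edge.
I → M → K → S → I — yes.

Yes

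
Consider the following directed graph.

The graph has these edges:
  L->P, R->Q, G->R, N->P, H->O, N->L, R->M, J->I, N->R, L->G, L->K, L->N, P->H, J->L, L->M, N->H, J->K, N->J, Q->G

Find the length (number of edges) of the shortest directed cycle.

For each vertex v, BFS finds the shortest path from v back to v.
The shortest such closed walk is L → N → L, length 2.

2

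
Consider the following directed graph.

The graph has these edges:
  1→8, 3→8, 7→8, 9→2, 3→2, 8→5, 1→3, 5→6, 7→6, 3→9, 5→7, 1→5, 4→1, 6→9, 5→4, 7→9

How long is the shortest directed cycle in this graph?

For each vertex v, BFS finds the shortest path from v back to v.
The shortest such closed walk is 5 → 4 → 1 → 5, length 3.

3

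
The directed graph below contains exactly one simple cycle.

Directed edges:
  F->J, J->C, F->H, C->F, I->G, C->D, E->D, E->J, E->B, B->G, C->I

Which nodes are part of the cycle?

DFS with gray/black marking from J:
J gray
  C gray
    F gray
      F→J: J is gray → back edge
Back edge closes the cycle J → C → F → J; its vertices are {C, F, J}.

C, F, J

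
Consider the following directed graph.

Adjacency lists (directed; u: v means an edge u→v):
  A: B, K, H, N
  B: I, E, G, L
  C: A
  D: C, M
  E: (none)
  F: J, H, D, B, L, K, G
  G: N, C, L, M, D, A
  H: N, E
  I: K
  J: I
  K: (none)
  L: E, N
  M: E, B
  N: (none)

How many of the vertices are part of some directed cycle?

6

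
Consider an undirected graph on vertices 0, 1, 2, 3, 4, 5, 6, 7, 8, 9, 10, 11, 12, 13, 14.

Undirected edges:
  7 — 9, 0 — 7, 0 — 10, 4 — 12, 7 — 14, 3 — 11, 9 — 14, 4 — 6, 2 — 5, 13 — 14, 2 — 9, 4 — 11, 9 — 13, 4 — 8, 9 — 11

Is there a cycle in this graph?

Yes

DFS, tracking each vertex's parent; an edge to a visited non-parent vertex closes a cycle.
Start from 5:
visit 5 (parent –)
  visit 2 (parent 5)
    visit 9 (parent 2)
      visit 7 (parent 9)
        visit 0 (parent 7)
          visit 10 (parent 0)
            10–0: parent, skip
          0–7: parent, skip
        7–9: parent, skip
        visit 14 (parent 7)
          visit 13 (parent 14)
            13–14: parent, skip
            13–9: 9 visited and ≠ parent → cycle
Cycle: 9 – 7 – 14 – 13 – 9.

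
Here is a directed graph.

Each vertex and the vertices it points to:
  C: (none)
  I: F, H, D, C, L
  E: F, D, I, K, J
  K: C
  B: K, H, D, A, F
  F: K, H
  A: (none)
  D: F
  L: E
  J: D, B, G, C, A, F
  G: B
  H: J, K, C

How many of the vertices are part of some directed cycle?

A vertex is on a directed cycle iff it belongs to a strongly connected component of size ≥ 2 (or has a self-loop).
The vertices on cycles are {B, D, E, F, G, H, I, J, L} — 9 in total.

9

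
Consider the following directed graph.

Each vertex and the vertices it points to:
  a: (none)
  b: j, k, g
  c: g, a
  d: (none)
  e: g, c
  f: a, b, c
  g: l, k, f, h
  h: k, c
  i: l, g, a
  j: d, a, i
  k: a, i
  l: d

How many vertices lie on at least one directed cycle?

A vertex is on a directed cycle iff it belongs to a strongly connected component of size ≥ 2 (or has a self-loop).
The vertices on cycles are {b, c, f, g, h, i, j, k} — 8 in total.

8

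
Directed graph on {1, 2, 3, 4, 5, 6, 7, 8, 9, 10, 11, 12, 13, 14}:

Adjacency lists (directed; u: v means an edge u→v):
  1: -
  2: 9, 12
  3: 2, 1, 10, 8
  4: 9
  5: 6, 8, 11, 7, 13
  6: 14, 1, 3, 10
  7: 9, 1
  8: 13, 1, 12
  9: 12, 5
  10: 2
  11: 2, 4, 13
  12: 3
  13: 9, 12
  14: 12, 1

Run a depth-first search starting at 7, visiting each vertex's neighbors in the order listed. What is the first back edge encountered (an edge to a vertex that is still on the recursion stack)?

DFS from 7 (visiting each vertex's neighbors in the order listed); mark gray on enter, black on exit:
7 gray
  9 gray
    12 gray
      3 gray
        2 gray
          2→9: 9 is gray → back edge
First back edge: 2 → 9.

2→9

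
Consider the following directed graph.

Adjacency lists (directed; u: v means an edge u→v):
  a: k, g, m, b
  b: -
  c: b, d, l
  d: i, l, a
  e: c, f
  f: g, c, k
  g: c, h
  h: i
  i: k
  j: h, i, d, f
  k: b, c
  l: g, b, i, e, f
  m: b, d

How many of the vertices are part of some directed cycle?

A vertex is on a directed cycle iff it belongs to a strongly connected component of size ≥ 2 (or has a self-loop).
The vertices on cycles are {a, c, d, e, f, g, h, i, k, l, m} — 11 in total.

11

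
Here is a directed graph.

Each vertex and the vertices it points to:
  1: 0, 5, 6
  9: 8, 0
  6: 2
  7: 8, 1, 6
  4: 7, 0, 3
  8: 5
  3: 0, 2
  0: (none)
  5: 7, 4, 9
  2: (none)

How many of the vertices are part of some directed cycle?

6

A vertex is on a directed cycle iff it belongs to a strongly connected component of size ≥ 2 (or has a self-loop).
The vertices on cycles are {1, 4, 5, 7, 8, 9} — 6 in total.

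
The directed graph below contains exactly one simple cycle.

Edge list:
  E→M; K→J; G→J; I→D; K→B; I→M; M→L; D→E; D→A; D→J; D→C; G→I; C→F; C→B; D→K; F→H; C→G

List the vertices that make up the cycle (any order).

C, D, G, I

DFS with gray/black marking from D:
D gray
  K gray
    B gray
    B black
    J gray
    J black
  K black
  C gray
    C→B: B black — skip
    G gray
      G→J: J black — skip
      I gray
        M gray
          L gray
          L black
        M black
        I→D: D is gray → back edge
Back edge closes the cycle D → C → G → I → D; its vertices are {C, D, G, I}.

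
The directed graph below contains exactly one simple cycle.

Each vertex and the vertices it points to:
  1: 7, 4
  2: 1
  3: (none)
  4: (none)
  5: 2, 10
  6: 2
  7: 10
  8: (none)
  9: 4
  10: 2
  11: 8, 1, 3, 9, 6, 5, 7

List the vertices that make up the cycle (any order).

1, 2, 7, 10

DFS with gray/black marking from 1:
1 gray
  7 gray
    10 gray
      2 gray
        2→1: 1 is gray → back edge
Back edge closes the cycle 1 → 7 → 10 → 2 → 1; its vertices are {1, 2, 7, 10}.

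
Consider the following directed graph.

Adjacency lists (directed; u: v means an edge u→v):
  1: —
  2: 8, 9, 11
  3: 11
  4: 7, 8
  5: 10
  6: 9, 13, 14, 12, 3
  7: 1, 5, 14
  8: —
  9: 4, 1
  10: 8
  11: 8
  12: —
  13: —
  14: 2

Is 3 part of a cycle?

3 lies on a cycle iff there is a path from 3 back to itself.
Exploring from 3, it never reaches itself; equivalently, its strongly connected component is a singleton.

No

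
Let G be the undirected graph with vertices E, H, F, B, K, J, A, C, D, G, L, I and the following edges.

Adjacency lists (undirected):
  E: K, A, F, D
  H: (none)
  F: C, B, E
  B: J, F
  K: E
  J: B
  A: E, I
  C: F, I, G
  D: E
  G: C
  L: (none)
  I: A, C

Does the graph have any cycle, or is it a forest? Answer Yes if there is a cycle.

DFS, tracking each vertex's parent; an edge to a visited non-parent vertex closes a cycle.
Start from C:
visit C (parent –)
  visit F (parent C)
    F–C: parent, skip
    visit B (parent F)
      visit J (parent B)
        J–B: parent, skip
      B–F: parent, skip
    visit E (parent F)
      visit K (parent E)
        K–E: parent, skip
      visit A (parent E)
        A–E: parent, skip
        visit I (parent A)
          I–A: parent, skip
          I–C: C visited and ≠ parent → cycle
Cycle: C – F – E – A – I – C.

Yes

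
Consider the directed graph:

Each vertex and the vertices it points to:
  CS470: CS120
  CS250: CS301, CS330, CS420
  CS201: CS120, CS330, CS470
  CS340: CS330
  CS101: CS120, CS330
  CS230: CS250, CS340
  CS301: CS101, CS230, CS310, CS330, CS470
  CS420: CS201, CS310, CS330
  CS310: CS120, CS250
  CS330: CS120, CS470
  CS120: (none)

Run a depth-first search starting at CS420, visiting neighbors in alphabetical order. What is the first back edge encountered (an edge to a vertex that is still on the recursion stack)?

CS230->CS250

DFS from CS420 (visiting neighbors in alphabetical order); mark gray on enter, black on exit:
CS420 gray
  CS201 gray
    CS120 gray
    CS120 black
    CS330 gray
      CS330→CS120: CS120 black — skip
      CS470 gray
        CS470→CS120: CS120 black — skip
      CS470 black
    CS330 black
    CS201→CS470: CS470 black — skip
  CS201 black
  CS310 gray
    CS310→CS120: CS120 black — skip
    CS250 gray
      CS301 gray
        CS101 gray
          CS101→CS120: CS120 black — skip
          CS101→CS330: CS330 black — skip
        CS101 black
        CS230 gray
          CS230→CS250: CS250 is gray → back edge
First back edge: CS230 → CS250.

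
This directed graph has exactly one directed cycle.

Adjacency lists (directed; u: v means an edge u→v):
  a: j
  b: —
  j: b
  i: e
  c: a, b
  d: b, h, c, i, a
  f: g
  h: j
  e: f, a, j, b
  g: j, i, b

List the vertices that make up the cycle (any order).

e, f, g, i

DFS with gray/black marking from i:
i gray
  e gray
    f gray
      g gray
        j gray
          b gray
          b black
        j black
        g→i: i is gray → back edge
Back edge closes the cycle i → e → f → g → i; its vertices are {e, f, g, i}.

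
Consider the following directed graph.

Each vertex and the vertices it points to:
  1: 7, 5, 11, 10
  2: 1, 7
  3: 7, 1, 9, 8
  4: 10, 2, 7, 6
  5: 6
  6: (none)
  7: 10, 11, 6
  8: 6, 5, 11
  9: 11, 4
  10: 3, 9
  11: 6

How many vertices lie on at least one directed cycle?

7

A vertex is on a directed cycle iff it belongs to a strongly connected component of size ≥ 2 (or has a self-loop).
The vertices on cycles are {1, 2, 3, 4, 7, 9, 10} — 7 in total.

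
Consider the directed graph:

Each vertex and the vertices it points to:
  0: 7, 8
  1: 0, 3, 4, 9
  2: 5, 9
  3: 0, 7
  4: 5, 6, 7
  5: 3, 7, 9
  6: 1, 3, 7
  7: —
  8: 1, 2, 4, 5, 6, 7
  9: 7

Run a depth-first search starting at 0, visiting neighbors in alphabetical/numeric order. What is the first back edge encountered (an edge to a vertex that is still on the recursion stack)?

1→0

DFS from 0 (visiting neighbors in alphabetical/numeric order); mark gray on enter, black on exit:
0 gray
  7 gray
  7 black
  8 gray
    1 gray
      1→0: 0 is gray → back edge
First back edge: 1 → 0.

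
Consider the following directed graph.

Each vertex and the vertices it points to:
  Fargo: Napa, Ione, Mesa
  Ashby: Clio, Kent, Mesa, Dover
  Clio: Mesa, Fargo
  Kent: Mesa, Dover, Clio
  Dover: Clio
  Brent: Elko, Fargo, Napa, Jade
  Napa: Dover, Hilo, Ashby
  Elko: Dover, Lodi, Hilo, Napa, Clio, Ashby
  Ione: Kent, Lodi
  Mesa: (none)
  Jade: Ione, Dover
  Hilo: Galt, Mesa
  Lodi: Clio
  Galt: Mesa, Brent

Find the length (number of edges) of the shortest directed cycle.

For each vertex v, BFS finds the shortest path from v back to v.
The shortest such closed walk is Brent → Napa → Hilo → Galt → Brent, length 4.

4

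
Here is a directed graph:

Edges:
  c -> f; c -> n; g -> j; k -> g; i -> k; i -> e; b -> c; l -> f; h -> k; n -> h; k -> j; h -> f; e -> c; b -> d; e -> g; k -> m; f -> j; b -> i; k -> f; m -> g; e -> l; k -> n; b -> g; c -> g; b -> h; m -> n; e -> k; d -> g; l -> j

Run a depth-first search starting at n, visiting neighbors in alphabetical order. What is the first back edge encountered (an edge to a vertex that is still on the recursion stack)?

m->n

DFS from n (visiting neighbors in alphabetical order); mark gray on enter, black on exit:
n gray
  h gray
    f gray
      j gray
      j black
    f black
    k gray
      k→f: f black — skip
      g gray
        g→j: j black — skip
      g black
      k→j: j black — skip
      m gray
        m→g: g black — skip
        m→n: n is gray → back edge
First back edge: m → n.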